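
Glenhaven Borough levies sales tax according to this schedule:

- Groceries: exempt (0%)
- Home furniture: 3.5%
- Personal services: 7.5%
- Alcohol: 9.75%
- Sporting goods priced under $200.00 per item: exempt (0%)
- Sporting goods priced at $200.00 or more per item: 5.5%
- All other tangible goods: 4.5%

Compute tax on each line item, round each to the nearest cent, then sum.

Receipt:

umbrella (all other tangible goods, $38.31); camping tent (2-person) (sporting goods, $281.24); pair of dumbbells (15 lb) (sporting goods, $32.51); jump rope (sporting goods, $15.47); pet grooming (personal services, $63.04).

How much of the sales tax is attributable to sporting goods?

Camping tent (2-person) $281.24: sporting goods, $200.00 or more → 5.5% → $15.47
Pair of dumbbells (15 lb) $32.51: sporting goods, under $200.00 → 0% → $0.00
Jump rope $15.47: sporting goods, under $200.00 → 0% → $0.00
Tax on sporting goods = $15.47 + $0.00 + $0.00 = $15.47

$15.47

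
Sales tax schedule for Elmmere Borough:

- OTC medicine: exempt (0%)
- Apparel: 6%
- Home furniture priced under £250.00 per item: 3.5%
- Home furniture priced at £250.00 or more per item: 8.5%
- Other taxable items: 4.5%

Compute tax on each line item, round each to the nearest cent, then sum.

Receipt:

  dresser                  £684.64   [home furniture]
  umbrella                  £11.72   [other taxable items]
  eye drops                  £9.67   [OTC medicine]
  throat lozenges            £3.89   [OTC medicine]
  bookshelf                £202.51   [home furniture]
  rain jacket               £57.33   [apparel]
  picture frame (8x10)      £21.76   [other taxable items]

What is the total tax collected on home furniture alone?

£65.28

Dresser £684.64: home furniture, £250.00 or more → 8.5% → £58.19
Bookshelf £202.51: home furniture, under £250.00 → 3.5% → £7.09
Tax on home furniture = £58.19 + £7.09 = £65.28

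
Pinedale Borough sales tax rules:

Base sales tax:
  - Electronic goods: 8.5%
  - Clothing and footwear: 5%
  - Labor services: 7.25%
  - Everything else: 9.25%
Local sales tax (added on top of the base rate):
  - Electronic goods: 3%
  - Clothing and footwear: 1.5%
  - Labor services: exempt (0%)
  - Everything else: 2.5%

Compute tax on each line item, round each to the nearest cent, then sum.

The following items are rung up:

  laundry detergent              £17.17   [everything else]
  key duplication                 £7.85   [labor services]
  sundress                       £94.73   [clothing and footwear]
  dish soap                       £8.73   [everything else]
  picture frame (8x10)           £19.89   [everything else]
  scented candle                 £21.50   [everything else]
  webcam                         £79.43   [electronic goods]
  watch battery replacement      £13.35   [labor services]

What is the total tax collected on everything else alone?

£7.92

Laundry detergent £17.17: everything else → 9.25% + 2.5% local = 11.75% → £2.02
Dish soap £8.73: everything else → 9.25% + 2.5% local = 11.75% → £1.03
Picture frame (8x10) £19.89: everything else → 9.25% + 2.5% local = 11.75% → £2.34
Scented candle £21.50: everything else → 9.25% + 2.5% local = 11.75% → £2.53
Tax on everything else = £2.02 + £1.03 + £2.34 + £2.53 = £7.92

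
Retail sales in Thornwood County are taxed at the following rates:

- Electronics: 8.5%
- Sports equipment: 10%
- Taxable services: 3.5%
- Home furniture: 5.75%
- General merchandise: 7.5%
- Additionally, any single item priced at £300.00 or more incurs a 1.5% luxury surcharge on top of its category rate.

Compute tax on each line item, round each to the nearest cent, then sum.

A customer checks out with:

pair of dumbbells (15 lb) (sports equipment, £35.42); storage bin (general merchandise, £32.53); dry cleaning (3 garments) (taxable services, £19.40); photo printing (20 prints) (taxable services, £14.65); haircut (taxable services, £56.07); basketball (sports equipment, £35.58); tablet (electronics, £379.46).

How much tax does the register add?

Pair of dumbbells (15 lb) £35.42: sports equipment → 10% → £3.54
Storage bin £32.53: general merchandise → 7.5% → £2.44
Dry cleaning (3 garments) £19.40: taxable services → 3.5% → £0.68
Photo printing (20 prints) £14.65: taxable services → 3.5% → £0.51
Haircut £56.07: taxable services → 3.5% → £1.96
Basketball £35.58: sports equipment → 10% → £3.56
Tablet £379.46: electronics → 8.5% + 1.5% surcharge = 10% → £37.95
Total tax = £3.54 + £2.44 + £0.68 + £0.51 + £1.96 + £3.56 + £37.95 = £50.64

£50.64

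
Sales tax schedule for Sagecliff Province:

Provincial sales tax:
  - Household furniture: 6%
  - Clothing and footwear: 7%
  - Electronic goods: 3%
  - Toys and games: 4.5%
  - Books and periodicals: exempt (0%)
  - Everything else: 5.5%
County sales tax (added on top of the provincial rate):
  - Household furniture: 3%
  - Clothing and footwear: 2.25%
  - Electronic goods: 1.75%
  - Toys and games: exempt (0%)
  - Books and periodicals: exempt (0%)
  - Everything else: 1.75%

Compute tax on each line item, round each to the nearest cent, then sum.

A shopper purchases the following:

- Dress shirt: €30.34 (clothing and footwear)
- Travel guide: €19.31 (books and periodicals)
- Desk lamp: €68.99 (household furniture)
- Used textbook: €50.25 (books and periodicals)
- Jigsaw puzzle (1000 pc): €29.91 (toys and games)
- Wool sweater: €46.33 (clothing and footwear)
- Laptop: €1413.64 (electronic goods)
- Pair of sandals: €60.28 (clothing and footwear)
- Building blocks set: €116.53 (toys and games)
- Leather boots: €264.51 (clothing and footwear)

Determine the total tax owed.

Dress shirt €30.34: clothing and footwear → 7% + 2.25% county = 9.25% → €2.81
Travel guide €19.31: books and periodicals → 0% + 0% county = 0% → €0.00
Desk lamp €68.99: household furniture → 6% + 3% county = 9% → €6.21
Used textbook €50.25: books and periodicals → 0% + 0% county = 0% → €0.00
Jigsaw puzzle (1000 pc) €29.91: toys and games → 4.5% + 0% county = 4.5% → €1.35
Wool sweater €46.33: clothing and footwear → 7% + 2.25% county = 9.25% → €4.29
Laptop €1413.64: electronic goods → 3% + 1.75% county = 4.75% → €67.15
Pair of sandals €60.28: clothing and footwear → 7% + 2.25% county = 9.25% → €5.58
Building blocks set €116.53: toys and games → 4.5% + 0% county = 4.5% → €5.24
Leather boots €264.51: clothing and footwear → 7% + 2.25% county = 9.25% → €24.47
Total tax = €2.81 + €6.21 + €1.35 + €4.29 + €67.15 + €5.58 + €5.24 + €24.47 = €117.10

€117.10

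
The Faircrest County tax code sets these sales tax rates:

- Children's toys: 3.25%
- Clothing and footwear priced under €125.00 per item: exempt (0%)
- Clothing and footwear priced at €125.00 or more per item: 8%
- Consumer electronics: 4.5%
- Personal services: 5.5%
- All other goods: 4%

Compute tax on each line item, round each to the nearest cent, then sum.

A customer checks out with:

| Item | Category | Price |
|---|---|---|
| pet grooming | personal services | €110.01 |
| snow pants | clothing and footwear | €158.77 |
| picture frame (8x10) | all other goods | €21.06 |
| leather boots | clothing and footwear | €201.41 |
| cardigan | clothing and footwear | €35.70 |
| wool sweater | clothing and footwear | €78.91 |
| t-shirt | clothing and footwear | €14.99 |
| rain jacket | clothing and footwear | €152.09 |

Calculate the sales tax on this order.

€47.87

Pet grooming €110.01: personal services → 5.5% → €6.05
Snow pants €158.77: clothing and footwear, €125.00 or more → 8% → €12.70
Picture frame (8x10) €21.06: all other goods → 4% → €0.84
Leather boots €201.41: clothing and footwear, €125.00 or more → 8% → €16.11
Cardigan €35.70: clothing and footwear, under €125.00 → 0% → €0.00
Wool sweater €78.91: clothing and footwear, under €125.00 → 0% → €0.00
T-shirt €14.99: clothing and footwear, under €125.00 → 0% → €0.00
Rain jacket €152.09: clothing and footwear, €125.00 or more → 8% → €12.17
Total tax = €6.05 + €12.70 + €0.84 + €16.11 + €12.17 = €47.87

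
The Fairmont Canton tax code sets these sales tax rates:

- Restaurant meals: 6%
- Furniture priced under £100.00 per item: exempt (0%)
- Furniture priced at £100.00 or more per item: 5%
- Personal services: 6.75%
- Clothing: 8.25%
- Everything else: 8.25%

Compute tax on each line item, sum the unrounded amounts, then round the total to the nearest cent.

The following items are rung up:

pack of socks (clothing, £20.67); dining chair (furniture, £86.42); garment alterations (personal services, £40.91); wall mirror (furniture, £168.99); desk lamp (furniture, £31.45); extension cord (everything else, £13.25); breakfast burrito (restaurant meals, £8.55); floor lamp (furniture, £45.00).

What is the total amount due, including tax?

£429.76

Pack of socks £20.67: clothing → 8.25% → £1.705275
Dining chair £86.42: furniture, under £100.00 → 0% → £0.00
Garment alterations £40.91: personal services → 6.75% → £2.761425
Wall mirror £168.99: furniture, £100.00 or more → 5% → £8.4495
Desk lamp £31.45: furniture, under £100.00 → 0% → £0.00
Extension cord £13.25: everything else → 8.25% → £1.093125
Breakfast burrito £8.55: restaurant meals → 6% → £0.513
Floor lamp £45.00: furniture, under £100.00 → 0% → £0.00
Subtotal = £415.24; unrounded tax = £14.522325 → £14.52; total due = £429.76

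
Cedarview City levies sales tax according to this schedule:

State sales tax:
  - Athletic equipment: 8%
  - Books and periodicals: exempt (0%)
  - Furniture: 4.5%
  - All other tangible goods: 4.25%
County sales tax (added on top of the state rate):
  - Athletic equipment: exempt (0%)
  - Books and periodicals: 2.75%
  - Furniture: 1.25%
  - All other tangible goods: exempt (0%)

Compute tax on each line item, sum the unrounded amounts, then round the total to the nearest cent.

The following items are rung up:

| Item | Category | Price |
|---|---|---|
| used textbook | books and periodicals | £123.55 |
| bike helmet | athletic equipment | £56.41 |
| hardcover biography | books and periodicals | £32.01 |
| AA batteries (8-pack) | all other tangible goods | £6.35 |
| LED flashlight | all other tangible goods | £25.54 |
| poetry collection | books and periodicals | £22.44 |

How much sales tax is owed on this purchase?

£10.76

Used textbook £123.55: books and periodicals → 0% + 2.75% county = 2.75% → £3.397625
Bike helmet £56.41: athletic equipment → 8% + 0% county = 8% → £4.5128
Hardcover biography £32.01: books and periodicals → 0% + 2.75% county = 2.75% → £0.880275
AA batteries (8-pack) £6.35: all other tangible goods → 4.25% + 0% county = 4.25% → £0.269875
LED flashlight £25.54: all other tangible goods → 4.25% + 0% county = 4.25% → £1.08545
Poetry collection £22.44: books and periodicals → 0% + 2.75% county = 2.75% → £0.6171
Unrounded tax sum = £10.763125 → £10.76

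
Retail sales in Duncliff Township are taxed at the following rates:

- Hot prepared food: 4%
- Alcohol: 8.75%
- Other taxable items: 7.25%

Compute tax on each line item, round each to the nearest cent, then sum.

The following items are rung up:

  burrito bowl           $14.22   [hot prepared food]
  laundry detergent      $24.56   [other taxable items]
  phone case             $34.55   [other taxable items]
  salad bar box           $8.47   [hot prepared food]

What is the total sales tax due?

Burrito bowl $14.22: hot prepared food → 4% → $0.57
Laundry detergent $24.56: other taxable items → 7.25% → $1.78
Phone case $34.55: other taxable items → 7.25% → $2.50
Salad bar box $8.47: hot prepared food → 4% → $0.34
Total tax = $0.57 + $1.78 + $2.50 + $0.34 = $5.19

$5.19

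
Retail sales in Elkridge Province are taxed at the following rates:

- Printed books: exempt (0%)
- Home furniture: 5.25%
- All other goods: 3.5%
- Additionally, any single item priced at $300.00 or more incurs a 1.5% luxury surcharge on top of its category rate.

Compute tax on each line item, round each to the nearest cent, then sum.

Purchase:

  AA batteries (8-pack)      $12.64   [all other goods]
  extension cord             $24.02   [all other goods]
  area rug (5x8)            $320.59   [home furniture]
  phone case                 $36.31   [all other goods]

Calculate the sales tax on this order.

AA batteries (8-pack) $12.64: all other goods → 3.5% → $0.44
Extension cord $24.02: all other goods → 3.5% → $0.84
Area rug (5x8) $320.59: home furniture → 5.25% + 1.5% surcharge = 6.75% → $21.64
Phone case $36.31: all other goods → 3.5% → $1.27
Total tax = $0.44 + $0.84 + $21.64 + $1.27 = $24.19

$24.19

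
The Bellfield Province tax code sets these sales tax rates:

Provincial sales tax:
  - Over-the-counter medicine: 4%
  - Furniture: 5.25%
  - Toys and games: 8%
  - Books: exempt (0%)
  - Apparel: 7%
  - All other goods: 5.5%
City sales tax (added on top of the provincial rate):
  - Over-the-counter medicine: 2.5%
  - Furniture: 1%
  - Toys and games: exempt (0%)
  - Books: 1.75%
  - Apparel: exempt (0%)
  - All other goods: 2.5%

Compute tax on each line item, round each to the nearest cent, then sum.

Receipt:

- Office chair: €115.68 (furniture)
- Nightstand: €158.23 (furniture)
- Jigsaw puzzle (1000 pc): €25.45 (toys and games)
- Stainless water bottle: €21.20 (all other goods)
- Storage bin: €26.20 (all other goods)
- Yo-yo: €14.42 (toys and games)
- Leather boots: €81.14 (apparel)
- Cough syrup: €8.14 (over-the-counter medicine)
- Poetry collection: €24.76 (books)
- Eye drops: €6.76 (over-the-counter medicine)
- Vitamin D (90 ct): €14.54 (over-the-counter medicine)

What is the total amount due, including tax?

Office chair €115.68: furniture → 5.25% + 1% city = 6.25% → €7.23
Nightstand €158.23: furniture → 5.25% + 1% city = 6.25% → €9.89
Jigsaw puzzle (1000 pc) €25.45: toys and games → 8% + 0% city = 8% → €2.04
Stainless water bottle €21.20: all other goods → 5.5% + 2.5% city = 8% → €1.70
Storage bin €26.20: all other goods → 5.5% + 2.5% city = 8% → €2.10
Yo-yo €14.42: toys and games → 8% + 0% city = 8% → €1.15
Leather boots €81.14: apparel → 7% + 0% city = 7% → €5.68
Cough syrup €8.14: over-the-counter medicine → 4% + 2.5% city = 6.5% → €0.53
Poetry collection €24.76: books → 0% + 1.75% city = 1.75% → €0.43
Eye drops €6.76: over-the-counter medicine → 4% + 2.5% city = 6.5% → €0.44
Vitamin D (90 ct) €14.54: over-the-counter medicine → 4% + 2.5% city = 6.5% → €0.95
Subtotal = €496.52; tax = €32.14; total due = €528.66

€528.66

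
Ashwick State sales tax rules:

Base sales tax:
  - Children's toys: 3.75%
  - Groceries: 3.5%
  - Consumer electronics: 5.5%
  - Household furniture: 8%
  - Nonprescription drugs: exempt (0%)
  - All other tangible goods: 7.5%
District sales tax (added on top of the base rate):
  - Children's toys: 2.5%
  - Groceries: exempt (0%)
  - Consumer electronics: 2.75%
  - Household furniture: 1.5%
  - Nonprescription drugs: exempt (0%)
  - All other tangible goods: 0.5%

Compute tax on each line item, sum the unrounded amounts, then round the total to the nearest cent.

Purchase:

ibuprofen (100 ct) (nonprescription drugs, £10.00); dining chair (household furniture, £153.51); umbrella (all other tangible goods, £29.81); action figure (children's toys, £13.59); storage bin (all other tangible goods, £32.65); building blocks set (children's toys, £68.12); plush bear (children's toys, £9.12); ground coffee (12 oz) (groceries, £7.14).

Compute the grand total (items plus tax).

£349.45

Ibuprofen (100 ct) £10.00: nonprescription drugs → 0% + 0% district = 0% → £0.00
Dining chair £153.51: household furniture → 8% + 1.5% district = 9.5% → £14.58345
Umbrella £29.81: all other tangible goods → 7.5% + 0.5% district = 8% → £2.3848
Action figure £13.59: children's toys → 3.75% + 2.5% district = 6.25% → £0.849375
Storage bin £32.65: all other tangible goods → 7.5% + 0.5% district = 8% → £2.612
Building blocks set £68.12: children's toys → 3.75% + 2.5% district = 6.25% → £4.2575
Plush bear £9.12: children's toys → 3.75% + 2.5% district = 6.25% → £0.57
Ground coffee (12 oz) £7.14: groceries → 3.5% + 0% district = 3.5% → £0.2499
Subtotal = £323.94; unrounded tax = £25.507025 → £25.51; total due = £349.45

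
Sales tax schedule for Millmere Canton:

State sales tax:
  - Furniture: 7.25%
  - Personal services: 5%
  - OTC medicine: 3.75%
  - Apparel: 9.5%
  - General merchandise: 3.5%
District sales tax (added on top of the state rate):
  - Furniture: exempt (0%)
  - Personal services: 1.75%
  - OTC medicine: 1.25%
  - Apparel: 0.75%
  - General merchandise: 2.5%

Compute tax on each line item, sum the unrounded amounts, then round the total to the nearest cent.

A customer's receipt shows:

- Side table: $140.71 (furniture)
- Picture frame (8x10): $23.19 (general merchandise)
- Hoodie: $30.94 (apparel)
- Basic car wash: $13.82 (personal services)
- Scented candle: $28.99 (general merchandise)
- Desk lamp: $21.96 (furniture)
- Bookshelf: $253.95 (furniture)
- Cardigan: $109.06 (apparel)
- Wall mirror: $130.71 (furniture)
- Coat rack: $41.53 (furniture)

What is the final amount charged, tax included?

$855.97

Side table $140.71: furniture → 7.25% + 0% district = 7.25% → $10.201475
Picture frame (8x10) $23.19: general merchandise → 3.5% + 2.5% district = 6% → $1.3914
Hoodie $30.94: apparel → 9.5% + 0.75% district = 10.25% → $3.17135
Basic car wash $13.82: personal services → 5% + 1.75% district = 6.75% → $0.93285
Scented candle $28.99: general merchandise → 3.5% + 2.5% district = 6% → $1.7394
Desk lamp $21.96: furniture → 7.25% + 0% district = 7.25% → $1.5921
Bookshelf $253.95: furniture → 7.25% + 0% district = 7.25% → $18.411375
Cardigan $109.06: apparel → 9.5% + 0.75% district = 10.25% → $11.17865
Wall mirror $130.71: furniture → 7.25% + 0% district = 7.25% → $9.476475
Coat rack $41.53: furniture → 7.25% + 0% district = 7.25% → $3.010925
Subtotal = $794.86; unrounded tax = $61.106 → $61.11; total due = $855.97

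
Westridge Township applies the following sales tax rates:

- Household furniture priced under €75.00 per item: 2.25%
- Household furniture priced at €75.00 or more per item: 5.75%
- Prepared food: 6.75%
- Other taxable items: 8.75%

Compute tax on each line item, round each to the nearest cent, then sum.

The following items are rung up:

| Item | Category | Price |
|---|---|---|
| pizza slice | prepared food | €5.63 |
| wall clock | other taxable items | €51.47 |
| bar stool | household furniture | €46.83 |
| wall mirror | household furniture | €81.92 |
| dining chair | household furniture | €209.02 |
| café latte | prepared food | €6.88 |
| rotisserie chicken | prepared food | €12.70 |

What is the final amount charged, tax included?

Pizza slice €5.63: prepared food → 6.75% → €0.38
Wall clock €51.47: other taxable items → 8.75% → €4.50
Bar stool €46.83: household furniture, under €75.00 → 2.25% → €1.05
Wall mirror €81.92: household furniture, €75.00 or more → 5.75% → €4.71
Dining chair €209.02: household furniture, €75.00 or more → 5.75% → €12.02
Café latte €6.88: prepared food → 6.75% → €0.46
Rotisserie chicken €12.70: prepared food → 6.75% → €0.86
Subtotal = €414.45; tax = €23.98; total due = €438.43

€438.43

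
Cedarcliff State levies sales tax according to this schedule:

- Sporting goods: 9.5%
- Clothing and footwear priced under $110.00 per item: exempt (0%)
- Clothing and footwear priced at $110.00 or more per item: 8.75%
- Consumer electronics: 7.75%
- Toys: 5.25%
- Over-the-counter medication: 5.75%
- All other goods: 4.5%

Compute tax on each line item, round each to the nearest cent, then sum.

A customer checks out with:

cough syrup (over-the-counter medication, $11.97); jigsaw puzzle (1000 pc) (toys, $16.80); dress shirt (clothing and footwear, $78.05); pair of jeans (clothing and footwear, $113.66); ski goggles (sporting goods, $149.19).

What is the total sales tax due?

Cough syrup $11.97: over-the-counter medication → 5.75% → $0.69
Jigsaw puzzle (1000 pc) $16.80: toys → 5.25% → $0.88
Dress shirt $78.05: clothing and footwear, under $110.00 → 0% → $0.00
Pair of jeans $113.66: clothing and footwear, $110.00 or more → 8.75% → $9.95
Ski goggles $149.19: sporting goods → 9.5% → $14.17
Total tax = $0.69 + $0.88 + $9.95 + $14.17 = $25.69

$25.69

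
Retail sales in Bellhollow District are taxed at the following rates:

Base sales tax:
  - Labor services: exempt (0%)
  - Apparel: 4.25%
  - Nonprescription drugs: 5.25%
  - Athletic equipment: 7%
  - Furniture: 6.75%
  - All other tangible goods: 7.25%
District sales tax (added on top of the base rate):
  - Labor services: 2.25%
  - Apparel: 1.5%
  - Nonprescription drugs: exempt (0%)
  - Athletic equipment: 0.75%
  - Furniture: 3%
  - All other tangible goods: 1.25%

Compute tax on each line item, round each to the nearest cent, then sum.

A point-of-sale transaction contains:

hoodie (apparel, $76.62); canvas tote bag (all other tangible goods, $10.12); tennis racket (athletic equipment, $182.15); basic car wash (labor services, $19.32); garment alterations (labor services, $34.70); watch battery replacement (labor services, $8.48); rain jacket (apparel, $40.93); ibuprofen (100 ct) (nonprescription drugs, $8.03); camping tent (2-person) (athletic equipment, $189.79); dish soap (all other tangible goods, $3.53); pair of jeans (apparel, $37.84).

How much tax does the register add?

Hoodie $76.62: apparel → 4.25% + 1.5% district = 5.75% → $4.41
Canvas tote bag $10.12: all other tangible goods → 7.25% + 1.25% district = 8.5% → $0.86
Tennis racket $182.15: athletic equipment → 7% + 0.75% district = 7.75% → $14.12
Basic car wash $19.32: labor services → 0% + 2.25% district = 2.25% → $0.43
Garment alterations $34.70: labor services → 0% + 2.25% district = 2.25% → $0.78
Watch battery replacement $8.48: labor services → 0% + 2.25% district = 2.25% → $0.19
Rain jacket $40.93: apparel → 4.25% + 1.5% district = 5.75% → $2.35
Ibuprofen (100 ct) $8.03: nonprescription drugs → 5.25% + 0% district = 5.25% → $0.42
Camping tent (2-person) $189.79: athletic equipment → 7% + 0.75% district = 7.75% → $14.71
Dish soap $3.53: all other tangible goods → 7.25% + 1.25% district = 8.5% → $0.30
Pair of jeans $37.84: apparel → 4.25% + 1.5% district = 5.75% → $2.18
Total tax = $4.41 + $0.86 + $14.12 + $0.43 + $0.78 + $0.19 + $2.35 + $0.42 + $14.71 + $0.30 + $2.18 = $40.75

$40.75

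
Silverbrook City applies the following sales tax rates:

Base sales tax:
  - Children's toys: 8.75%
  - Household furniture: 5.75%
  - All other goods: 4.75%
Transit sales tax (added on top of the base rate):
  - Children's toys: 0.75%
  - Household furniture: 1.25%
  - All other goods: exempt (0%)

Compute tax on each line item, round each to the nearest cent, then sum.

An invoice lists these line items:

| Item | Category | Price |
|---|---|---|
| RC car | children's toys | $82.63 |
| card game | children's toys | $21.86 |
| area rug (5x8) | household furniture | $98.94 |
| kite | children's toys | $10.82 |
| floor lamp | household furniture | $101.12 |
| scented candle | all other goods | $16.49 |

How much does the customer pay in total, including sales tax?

$357.61

RC car $82.63: children's toys → 8.75% + 0.75% transit = 9.5% → $7.85
Card game $21.86: children's toys → 8.75% + 0.75% transit = 9.5% → $2.08
Area rug (5x8) $98.94: household furniture → 5.75% + 1.25% transit = 7% → $6.93
Kite $10.82: children's toys → 8.75% + 0.75% transit = 9.5% → $1.03
Floor lamp $101.12: household furniture → 5.75% + 1.25% transit = 7% → $7.08
Scented candle $16.49: all other goods → 4.75% + 0% transit = 4.75% → $0.78
Subtotal = $331.86; tax = $25.75; total due = $357.61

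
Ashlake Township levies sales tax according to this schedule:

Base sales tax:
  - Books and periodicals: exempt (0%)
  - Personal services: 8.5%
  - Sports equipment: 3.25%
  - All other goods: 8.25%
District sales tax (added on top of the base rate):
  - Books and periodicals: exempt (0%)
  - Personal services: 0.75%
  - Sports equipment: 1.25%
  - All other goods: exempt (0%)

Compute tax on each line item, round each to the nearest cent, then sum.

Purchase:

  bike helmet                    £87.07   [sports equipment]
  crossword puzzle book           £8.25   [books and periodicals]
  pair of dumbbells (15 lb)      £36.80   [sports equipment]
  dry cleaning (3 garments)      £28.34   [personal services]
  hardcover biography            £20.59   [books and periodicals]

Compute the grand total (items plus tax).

£189.25

Bike helmet £87.07: sports equipment → 3.25% + 1.25% district = 4.5% → £3.92
Crossword puzzle book £8.25: books and periodicals → 0% + 0% district = 0% → £0.00
Pair of dumbbells (15 lb) £36.80: sports equipment → 3.25% + 1.25% district = 4.5% → £1.66
Dry cleaning (3 garments) £28.34: personal services → 8.5% + 0.75% district = 9.25% → £2.62
Hardcover biography £20.59: books and periodicals → 0% + 0% district = 0% → £0.00
Subtotal = £181.05; tax = £8.20; total due = £189.25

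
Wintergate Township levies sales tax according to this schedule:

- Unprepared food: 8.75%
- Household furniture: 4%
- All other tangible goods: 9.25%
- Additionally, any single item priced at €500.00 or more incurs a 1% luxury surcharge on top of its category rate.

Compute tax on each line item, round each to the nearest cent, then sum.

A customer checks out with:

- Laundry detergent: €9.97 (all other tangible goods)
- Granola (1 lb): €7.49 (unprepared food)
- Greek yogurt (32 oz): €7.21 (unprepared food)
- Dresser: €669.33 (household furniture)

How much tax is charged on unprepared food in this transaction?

€1.29

Granola (1 lb) €7.49: unprepared food → 8.75% → €0.66
Greek yogurt (32 oz) €7.21: unprepared food → 8.75% → €0.63
Tax on unprepared food = €0.66 + €0.63 = €1.29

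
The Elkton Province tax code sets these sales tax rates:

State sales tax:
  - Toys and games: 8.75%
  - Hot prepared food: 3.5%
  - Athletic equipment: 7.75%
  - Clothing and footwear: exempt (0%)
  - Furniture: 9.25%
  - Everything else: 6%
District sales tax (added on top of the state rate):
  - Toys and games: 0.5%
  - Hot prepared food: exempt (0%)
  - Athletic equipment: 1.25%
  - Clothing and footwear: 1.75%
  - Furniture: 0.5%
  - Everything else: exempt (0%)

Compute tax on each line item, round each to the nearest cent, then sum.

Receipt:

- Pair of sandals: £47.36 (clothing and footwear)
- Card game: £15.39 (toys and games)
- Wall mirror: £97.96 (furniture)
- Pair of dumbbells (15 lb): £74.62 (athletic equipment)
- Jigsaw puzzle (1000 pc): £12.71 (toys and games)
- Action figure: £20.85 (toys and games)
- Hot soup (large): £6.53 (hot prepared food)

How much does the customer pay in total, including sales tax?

£297.28

Pair of sandals £47.36: clothing and footwear → 0% + 1.75% district = 1.75% → £0.83
Card game £15.39: toys and games → 8.75% + 0.5% district = 9.25% → £1.42
Wall mirror £97.96: furniture → 9.25% + 0.5% district = 9.75% → £9.55
Pair of dumbbells (15 lb) £74.62: athletic equipment → 7.75% + 1.25% district = 9% → £6.72
Jigsaw puzzle (1000 pc) £12.71: toys and games → 8.75% + 0.5% district = 9.25% → £1.18
Action figure £20.85: toys and games → 8.75% + 0.5% district = 9.25% → £1.93
Hot soup (large) £6.53: hot prepared food → 3.5% + 0% district = 3.5% → £0.23
Subtotal = £275.42; tax = £21.86; total due = £297.28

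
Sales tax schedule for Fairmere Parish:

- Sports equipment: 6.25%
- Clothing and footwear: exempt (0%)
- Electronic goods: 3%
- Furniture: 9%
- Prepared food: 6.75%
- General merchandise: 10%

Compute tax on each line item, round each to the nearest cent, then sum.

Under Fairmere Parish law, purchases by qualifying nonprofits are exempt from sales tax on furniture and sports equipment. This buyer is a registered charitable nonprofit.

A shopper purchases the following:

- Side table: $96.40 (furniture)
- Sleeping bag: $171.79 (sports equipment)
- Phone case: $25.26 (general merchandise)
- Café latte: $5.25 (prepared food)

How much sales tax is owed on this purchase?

Side table $96.40: furniture, buyer-exempt → 0% → $0.00
Sleeping bag $171.79: sports equipment, buyer-exempt → 0% → $0.00
Phone case $25.26: general merchandise → 10% → $2.53
Café latte $5.25: prepared food → 6.75% → $0.35
Total tax = $2.53 + $0.35 = $2.88

$2.88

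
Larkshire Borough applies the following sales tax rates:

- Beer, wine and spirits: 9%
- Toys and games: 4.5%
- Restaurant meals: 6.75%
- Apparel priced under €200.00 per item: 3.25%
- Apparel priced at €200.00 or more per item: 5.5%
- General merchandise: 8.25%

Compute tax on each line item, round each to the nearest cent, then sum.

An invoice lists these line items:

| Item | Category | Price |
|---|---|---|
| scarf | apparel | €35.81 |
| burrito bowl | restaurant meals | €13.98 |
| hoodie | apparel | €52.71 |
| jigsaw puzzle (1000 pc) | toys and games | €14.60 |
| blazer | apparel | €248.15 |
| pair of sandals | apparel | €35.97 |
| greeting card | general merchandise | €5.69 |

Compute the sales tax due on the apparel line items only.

Scarf €35.81: apparel, under €200.00 → 3.25% → €1.16
Hoodie €52.71: apparel, under €200.00 → 3.25% → €1.71
Blazer €248.15: apparel, €200.00 or more → 5.5% → €13.65
Pair of sandals €35.97: apparel, under €200.00 → 3.25% → €1.17
Tax on apparel = €1.16 + €1.71 + €13.65 + €1.17 = €17.69

€17.69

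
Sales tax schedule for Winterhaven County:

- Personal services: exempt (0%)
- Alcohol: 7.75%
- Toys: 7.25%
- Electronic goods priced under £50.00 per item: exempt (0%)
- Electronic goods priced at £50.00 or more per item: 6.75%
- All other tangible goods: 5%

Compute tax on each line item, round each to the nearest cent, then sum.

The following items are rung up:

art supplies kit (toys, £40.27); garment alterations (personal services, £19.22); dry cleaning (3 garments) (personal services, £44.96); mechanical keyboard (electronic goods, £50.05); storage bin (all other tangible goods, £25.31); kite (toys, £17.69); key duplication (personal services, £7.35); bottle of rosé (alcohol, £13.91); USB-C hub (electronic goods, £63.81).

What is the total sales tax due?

Art supplies kit £40.27: toys → 7.25% → £2.92
Garment alterations £19.22: personal services → 0% → £0.00
Dry cleaning (3 garments) £44.96: personal services → 0% → £0.00
Mechanical keyboard £50.05: electronic goods, £50.00 or more → 6.75% → £3.38
Storage bin £25.31: all other tangible goods → 5% → £1.27
Kite £17.69: toys → 7.25% → £1.28
Key duplication £7.35: personal services → 0% → £0.00
Bottle of rosé £13.91: alcohol → 7.75% → £1.08
USB-C hub £63.81: electronic goods, £50.00 or more → 6.75% → £4.31
Total tax = £2.92 + £3.38 + £1.27 + £1.28 + £1.08 + £4.31 = £14.24

£14.24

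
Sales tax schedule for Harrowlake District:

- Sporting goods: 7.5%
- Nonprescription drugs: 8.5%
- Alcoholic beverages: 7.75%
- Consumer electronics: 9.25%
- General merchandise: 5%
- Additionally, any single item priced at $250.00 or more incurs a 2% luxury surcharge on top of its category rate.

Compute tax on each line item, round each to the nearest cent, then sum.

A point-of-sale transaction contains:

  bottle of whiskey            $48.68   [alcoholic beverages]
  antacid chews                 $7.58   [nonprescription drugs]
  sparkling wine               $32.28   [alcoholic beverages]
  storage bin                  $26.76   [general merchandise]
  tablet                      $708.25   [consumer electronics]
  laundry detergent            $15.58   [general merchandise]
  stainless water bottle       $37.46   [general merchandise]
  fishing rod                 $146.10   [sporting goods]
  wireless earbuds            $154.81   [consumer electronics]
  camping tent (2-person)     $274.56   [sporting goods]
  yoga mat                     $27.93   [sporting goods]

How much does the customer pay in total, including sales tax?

Bottle of whiskey $48.68: alcoholic beverages → 7.75% → $3.77
Antacid chews $7.58: nonprescription drugs → 8.5% → $0.64
Sparkling wine $32.28: alcoholic beverages → 7.75% → $2.50
Storage bin $26.76: general merchandise → 5% → $1.34
Tablet $708.25: consumer electronics → 9.25% + 2% surcharge = 11.25% → $79.68
Laundry detergent $15.58: general merchandise → 5% → $0.78
Stainless water bottle $37.46: general merchandise → 5% → $1.87
Fishing rod $146.10: sporting goods → 7.5% → $10.96
Wireless earbuds $154.81: consumer electronics → 9.25% → $14.32
Camping tent (2-person) $274.56: sporting goods → 7.5% + 2% surcharge = 9.5% → $26.08
Yoga mat $27.93: sporting goods → 7.5% → $2.09
Subtotal = $1479.99; tax = $144.03; total due = $1624.02

$1624.02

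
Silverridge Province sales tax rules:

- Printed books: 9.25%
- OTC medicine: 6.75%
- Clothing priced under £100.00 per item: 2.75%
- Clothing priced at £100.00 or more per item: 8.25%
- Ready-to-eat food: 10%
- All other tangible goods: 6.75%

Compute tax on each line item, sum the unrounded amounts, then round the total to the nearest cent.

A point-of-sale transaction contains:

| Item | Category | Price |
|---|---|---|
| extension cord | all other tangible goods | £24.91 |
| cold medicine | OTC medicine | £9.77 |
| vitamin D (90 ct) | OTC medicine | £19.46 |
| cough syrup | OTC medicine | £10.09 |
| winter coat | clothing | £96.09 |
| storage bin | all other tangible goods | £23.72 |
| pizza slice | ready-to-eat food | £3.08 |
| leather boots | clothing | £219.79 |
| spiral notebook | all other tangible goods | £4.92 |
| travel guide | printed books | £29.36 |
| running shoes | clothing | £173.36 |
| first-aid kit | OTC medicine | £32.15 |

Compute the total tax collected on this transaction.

£46.54

Extension cord £24.91: all other tangible goods → 6.75% → £1.681425
Cold medicine £9.77: OTC medicine → 6.75% → £0.659475
Vitamin D (90 ct) £19.46: OTC medicine → 6.75% → £1.31355
Cough syrup £10.09: OTC medicine → 6.75% → £0.681075
Winter coat £96.09: clothing, under £100.00 → 2.75% → £2.642475
Storage bin £23.72: all other tangible goods → 6.75% → £1.6011
Pizza slice £3.08: ready-to-eat food → 10% → £0.308
Leather boots £219.79: clothing, £100.00 or more → 8.25% → £18.132675
Spiral notebook £4.92: all other tangible goods → 6.75% → £0.3321
Travel guide £29.36: printed books → 9.25% → £2.7158
Running shoes £173.36: clothing, £100.00 or more → 8.25% → £14.3022
First-aid kit £32.15: OTC medicine → 6.75% → £2.170125
Unrounded tax sum = £46.54 → £46.54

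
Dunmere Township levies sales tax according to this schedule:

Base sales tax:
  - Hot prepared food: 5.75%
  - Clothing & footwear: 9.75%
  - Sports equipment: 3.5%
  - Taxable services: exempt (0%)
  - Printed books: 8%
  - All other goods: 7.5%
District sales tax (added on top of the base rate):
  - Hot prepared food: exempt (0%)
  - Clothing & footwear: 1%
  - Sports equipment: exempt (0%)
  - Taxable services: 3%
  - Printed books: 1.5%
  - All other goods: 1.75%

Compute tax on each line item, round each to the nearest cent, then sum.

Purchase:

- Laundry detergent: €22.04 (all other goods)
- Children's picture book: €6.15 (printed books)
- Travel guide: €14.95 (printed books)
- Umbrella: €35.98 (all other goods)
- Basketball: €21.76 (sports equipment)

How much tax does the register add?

Laundry detergent €22.04: all other goods → 7.5% + 1.75% district = 9.25% → €2.04
Children's picture book €6.15: printed books → 8% + 1.5% district = 9.5% → €0.58
Travel guide €14.95: printed books → 8% + 1.5% district = 9.5% → €1.42
Umbrella €35.98: all other goods → 7.5% + 1.75% district = 9.25% → €3.33
Basketball €21.76: sports equipment → 3.5% + 0% district = 3.5% → €0.76
Total tax = €2.04 + €0.58 + €1.42 + €3.33 + €0.76 = €8.13

€8.13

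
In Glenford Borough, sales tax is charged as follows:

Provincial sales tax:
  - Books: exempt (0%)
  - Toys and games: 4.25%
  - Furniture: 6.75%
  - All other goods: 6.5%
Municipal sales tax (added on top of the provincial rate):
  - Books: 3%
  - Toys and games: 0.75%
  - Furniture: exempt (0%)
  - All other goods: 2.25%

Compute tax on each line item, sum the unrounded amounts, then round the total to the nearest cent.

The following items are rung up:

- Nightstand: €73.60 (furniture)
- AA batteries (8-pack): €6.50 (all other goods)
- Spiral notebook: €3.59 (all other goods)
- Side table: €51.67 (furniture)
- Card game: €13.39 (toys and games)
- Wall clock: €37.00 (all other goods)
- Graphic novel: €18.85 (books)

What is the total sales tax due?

Nightstand €73.60: furniture → 6.75% + 0% municipal = 6.75% → €4.968
AA batteries (8-pack) €6.50: all other goods → 6.5% + 2.25% municipal = 8.75% → €0.56875
Spiral notebook €3.59: all other goods → 6.5% + 2.25% municipal = 8.75% → €0.314125
Side table €51.67: furniture → 6.75% + 0% municipal = 6.75% → €3.487725
Card game €13.39: toys and games → 4.25% + 0.75% municipal = 5% → €0.6695
Wall clock €37.00: all other goods → 6.5% + 2.25% municipal = 8.75% → €3.2375
Graphic novel €18.85: books → 0% + 3% municipal = 3% → €0.5655
Unrounded tax sum = €13.8111 → €13.81

€13.81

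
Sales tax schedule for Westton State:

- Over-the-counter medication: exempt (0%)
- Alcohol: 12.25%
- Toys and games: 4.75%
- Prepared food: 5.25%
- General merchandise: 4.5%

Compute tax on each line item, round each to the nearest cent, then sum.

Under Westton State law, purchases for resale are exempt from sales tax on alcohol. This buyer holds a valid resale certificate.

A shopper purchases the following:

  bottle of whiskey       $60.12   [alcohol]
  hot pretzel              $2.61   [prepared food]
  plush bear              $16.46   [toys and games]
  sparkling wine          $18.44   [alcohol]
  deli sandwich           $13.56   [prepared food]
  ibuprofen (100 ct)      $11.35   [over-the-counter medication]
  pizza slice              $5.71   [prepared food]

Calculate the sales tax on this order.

Bottle of whiskey $60.12: alcohol, buyer-exempt → 0% → $0.00
Hot pretzel $2.61: prepared food → 5.25% → $0.14
Plush bear $16.46: toys and games → 4.75% → $0.78
Sparkling wine $18.44: alcohol, buyer-exempt → 0% → $0.00
Deli sandwich $13.56: prepared food → 5.25% → $0.71
Ibuprofen (100 ct) $11.35: over-the-counter medication → 0% → $0.00
Pizza slice $5.71: prepared food → 5.25% → $0.30
Total tax = $0.14 + $0.78 + $0.71 + $0.30 = $1.93

$1.93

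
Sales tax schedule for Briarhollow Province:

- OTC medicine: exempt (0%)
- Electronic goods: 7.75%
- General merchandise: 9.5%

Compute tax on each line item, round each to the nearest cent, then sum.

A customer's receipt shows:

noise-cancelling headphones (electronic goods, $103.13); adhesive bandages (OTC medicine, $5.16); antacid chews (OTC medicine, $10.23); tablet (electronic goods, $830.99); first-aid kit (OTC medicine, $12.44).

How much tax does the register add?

$72.39

Noise-cancelling headphones $103.13: electronic goods → 7.75% → $7.99
Adhesive bandages $5.16: OTC medicine → 0% → $0.00
Antacid chews $10.23: OTC medicine → 0% → $0.00
Tablet $830.99: electronic goods → 7.75% → $64.40
First-aid kit $12.44: OTC medicine → 0% → $0.00
Total tax = $7.99 + $64.40 = $72.39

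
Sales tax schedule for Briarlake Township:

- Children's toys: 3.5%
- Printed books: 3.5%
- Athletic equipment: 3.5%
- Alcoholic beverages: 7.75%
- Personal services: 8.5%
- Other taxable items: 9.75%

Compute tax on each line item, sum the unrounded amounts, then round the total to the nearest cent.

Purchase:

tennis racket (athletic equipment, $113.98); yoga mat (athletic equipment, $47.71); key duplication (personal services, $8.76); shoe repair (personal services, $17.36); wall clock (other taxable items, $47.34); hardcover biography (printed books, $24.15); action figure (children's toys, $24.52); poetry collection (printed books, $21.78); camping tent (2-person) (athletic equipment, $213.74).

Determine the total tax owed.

Tennis racket $113.98: athletic equipment → 3.5% → $3.9893
Yoga mat $47.71: athletic equipment → 3.5% → $1.66985
Key duplication $8.76: personal services → 8.5% → $0.7446
Shoe repair $17.36: personal services → 8.5% → $1.4756
Wall clock $47.34: other taxable items → 9.75% → $4.61565
Hardcover biography $24.15: printed books → 3.5% → $0.84525
Action figure $24.52: children's toys → 3.5% → $0.8582
Poetry collection $21.78: printed books → 3.5% → $0.7623
Camping tent (2-person) $213.74: athletic equipment → 3.5% → $7.4809
Unrounded tax sum = $22.44165 → $22.44

$22.44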